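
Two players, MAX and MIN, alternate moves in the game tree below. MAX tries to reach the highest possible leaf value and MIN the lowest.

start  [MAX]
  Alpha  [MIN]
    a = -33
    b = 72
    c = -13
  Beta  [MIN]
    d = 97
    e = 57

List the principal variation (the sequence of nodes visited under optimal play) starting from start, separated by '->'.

start -> Beta -> e

Alpha (MIN): min(-33, 72, -13) = -33
Beta (MIN): min(97, 57) = 57
start (MAX): max(-33, 57) = 57
At start, MAX picks Beta (highest: 57).
At Beta, MIN picks e (lowest: 57).
Terminal value 57.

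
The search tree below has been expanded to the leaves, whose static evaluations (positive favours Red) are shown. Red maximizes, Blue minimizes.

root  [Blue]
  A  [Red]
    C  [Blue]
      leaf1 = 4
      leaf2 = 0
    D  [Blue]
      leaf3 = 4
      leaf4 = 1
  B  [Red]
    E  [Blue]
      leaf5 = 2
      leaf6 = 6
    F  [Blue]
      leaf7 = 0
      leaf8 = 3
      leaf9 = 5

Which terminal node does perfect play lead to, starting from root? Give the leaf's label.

C (Blue): min(4, 0) = 0
D (Blue): min(4, 1) = 1
A (Red): max(0, 1) = 1
E (Blue): min(2, 6) = 2
F (Blue): min(0, 3, 5) = 0
B (Red): max(2, 0) = 2
root (Blue): min(1, 2) = 1
At root, Blue picks A (lowest: 1).
At A, Red picks D (highest: 1).
At D, Blue picks leaf4 (lowest: 1).
Terminal value 1.

leaf4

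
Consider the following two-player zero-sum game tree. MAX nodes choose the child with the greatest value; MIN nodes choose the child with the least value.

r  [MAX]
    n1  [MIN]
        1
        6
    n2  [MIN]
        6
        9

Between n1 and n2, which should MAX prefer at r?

n2

n1 (MIN): min(1, 6) = 1
n2 (MIN): min(6, 9) = 6
MAX prefers the higher value; n1=1, n2=6. n2 is better since 6 > 1.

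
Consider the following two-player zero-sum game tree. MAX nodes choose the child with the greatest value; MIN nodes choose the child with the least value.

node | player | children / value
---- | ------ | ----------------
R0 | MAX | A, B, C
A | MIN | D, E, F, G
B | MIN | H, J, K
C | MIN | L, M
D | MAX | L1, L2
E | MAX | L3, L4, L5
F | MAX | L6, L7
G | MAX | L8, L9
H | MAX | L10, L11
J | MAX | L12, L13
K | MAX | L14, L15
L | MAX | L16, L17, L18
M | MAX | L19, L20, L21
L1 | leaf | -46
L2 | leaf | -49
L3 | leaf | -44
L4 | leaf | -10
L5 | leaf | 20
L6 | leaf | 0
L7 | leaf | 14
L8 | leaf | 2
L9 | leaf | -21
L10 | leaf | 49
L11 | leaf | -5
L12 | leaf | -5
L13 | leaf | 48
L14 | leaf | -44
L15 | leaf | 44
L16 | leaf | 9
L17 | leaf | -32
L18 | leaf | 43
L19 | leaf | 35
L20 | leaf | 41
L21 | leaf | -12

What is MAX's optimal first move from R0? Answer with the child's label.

D (MAX): max(-46, -49) = -46
E (MAX): max(-44, -10, 20) = 20
F (MAX): max(0, 14) = 14
G (MAX): max(2, -21) = 2
A (MIN): min(-46, 20, 14, 2) = -46
H (MAX): max(49, -5) = 49
J (MAX): max(-5, 48) = 48
K (MAX): max(-44, 44) = 44
B (MIN): min(49, 48, 44) = 44
L (MAX): max(9, -32, 43) = 43
M (MAX): max(35, 41, -12) = 41
C (MIN): min(43, 41) = 41
R0 (MAX): max(-46, 44, 41) = 44
MAX at R0 wants the highest of {A=-46, B=44, C=41}, so chooses B.

B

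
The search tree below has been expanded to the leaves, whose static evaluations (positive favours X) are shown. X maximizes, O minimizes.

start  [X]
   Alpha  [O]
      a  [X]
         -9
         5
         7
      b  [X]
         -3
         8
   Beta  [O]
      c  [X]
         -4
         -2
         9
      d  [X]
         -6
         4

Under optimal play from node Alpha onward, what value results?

a (X): max(-9, 5, 7) = 7
b (X): max(-3, 8) = 8
Alpha (O): min(7, 8) = 7

7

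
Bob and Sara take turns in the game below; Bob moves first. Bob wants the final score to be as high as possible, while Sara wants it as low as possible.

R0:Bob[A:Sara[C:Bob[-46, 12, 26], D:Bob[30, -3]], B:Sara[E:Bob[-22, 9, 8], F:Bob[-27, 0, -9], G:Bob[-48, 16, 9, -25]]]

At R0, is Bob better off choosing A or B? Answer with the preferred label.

A

C (Bob): max(-46, 12, 26) = 26
D (Bob): max(30, -3) = 30
A (Sara): min(26, 30) = 26
E (Bob): max(-22, 9, 8) = 9
F (Bob): max(-27, 0, -9) = 0
G (Bob): max(-48, 16, 9, -25) = 16
B (Sara): min(9, 0, 16) = 0
Bob prefers the higher value; A=26, B=0. A is better since 26 > 0.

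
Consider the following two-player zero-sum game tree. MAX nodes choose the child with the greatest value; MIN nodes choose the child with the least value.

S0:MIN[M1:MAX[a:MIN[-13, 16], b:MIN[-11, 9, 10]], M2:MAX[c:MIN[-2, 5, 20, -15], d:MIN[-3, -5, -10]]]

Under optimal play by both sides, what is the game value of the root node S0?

-11

a (MIN): min(-13, 16) = -13
b (MIN): min(-11, 9, 10) = -11
M1 (MAX): max(-13, -11) = -11
c (MIN): min(-2, 5, 20, -15) = -15
d (MIN): min(-3, -5, -10) = -10
M2 (MAX): max(-15, -10) = -10
S0 (MIN): min(-11, -10) = -11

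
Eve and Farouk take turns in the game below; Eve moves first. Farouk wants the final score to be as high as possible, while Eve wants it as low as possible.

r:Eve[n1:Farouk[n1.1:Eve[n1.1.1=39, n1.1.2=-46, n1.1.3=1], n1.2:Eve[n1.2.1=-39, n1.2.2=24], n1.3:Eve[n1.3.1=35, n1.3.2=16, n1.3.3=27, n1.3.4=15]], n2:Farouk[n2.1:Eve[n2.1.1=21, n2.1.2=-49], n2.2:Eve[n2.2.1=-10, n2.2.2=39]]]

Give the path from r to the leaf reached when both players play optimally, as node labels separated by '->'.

n1.1 (Eve): min(39, -46, 1) = -46
n1.2 (Eve): min(-39, 24) = -39
n1.3 (Eve): min(35, 16, 27, 15) = 15
n1 (Farouk): max(-46, -39, 15) = 15
n2.1 (Eve): min(21, -49) = -49
n2.2 (Eve): min(-10, 39) = -10
n2 (Farouk): max(-49, -10) = -10
r (Eve): min(15, -10) = -10
At r, Eve picks n2 (lowest: -10).
At n2, Farouk picks n2.2 (highest: -10).
At n2.2, Eve picks n2.2.1 (lowest: -10).
Terminal value -10.

r -> n2 -> n2.2 -> n2.2.1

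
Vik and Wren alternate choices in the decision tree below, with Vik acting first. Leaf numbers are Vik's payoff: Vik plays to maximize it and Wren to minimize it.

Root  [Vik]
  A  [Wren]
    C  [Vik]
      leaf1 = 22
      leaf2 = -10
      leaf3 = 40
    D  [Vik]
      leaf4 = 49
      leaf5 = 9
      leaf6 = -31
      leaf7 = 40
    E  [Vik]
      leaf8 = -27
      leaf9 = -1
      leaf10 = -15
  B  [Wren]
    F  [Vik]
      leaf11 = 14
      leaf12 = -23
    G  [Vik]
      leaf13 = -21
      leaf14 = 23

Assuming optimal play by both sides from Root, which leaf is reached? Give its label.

leaf11

C (Vik): max(22, -10, 40) = 40
D (Vik): max(49, 9, -31, 40) = 49
E (Vik): max(-27, -1, -15) = -1
A (Wren): min(40, 49, -1) = -1
F (Vik): max(14, -23) = 14
G (Vik): max(-21, 23) = 23
B (Wren): min(14, 23) = 14
Root (Vik): max(-1, 14) = 14
At Root, Vik picks B (highest: 14).
At B, Wren picks F (lowest: 14).
At F, Vik picks leaf11 (highest: 14).
Terminal value 14.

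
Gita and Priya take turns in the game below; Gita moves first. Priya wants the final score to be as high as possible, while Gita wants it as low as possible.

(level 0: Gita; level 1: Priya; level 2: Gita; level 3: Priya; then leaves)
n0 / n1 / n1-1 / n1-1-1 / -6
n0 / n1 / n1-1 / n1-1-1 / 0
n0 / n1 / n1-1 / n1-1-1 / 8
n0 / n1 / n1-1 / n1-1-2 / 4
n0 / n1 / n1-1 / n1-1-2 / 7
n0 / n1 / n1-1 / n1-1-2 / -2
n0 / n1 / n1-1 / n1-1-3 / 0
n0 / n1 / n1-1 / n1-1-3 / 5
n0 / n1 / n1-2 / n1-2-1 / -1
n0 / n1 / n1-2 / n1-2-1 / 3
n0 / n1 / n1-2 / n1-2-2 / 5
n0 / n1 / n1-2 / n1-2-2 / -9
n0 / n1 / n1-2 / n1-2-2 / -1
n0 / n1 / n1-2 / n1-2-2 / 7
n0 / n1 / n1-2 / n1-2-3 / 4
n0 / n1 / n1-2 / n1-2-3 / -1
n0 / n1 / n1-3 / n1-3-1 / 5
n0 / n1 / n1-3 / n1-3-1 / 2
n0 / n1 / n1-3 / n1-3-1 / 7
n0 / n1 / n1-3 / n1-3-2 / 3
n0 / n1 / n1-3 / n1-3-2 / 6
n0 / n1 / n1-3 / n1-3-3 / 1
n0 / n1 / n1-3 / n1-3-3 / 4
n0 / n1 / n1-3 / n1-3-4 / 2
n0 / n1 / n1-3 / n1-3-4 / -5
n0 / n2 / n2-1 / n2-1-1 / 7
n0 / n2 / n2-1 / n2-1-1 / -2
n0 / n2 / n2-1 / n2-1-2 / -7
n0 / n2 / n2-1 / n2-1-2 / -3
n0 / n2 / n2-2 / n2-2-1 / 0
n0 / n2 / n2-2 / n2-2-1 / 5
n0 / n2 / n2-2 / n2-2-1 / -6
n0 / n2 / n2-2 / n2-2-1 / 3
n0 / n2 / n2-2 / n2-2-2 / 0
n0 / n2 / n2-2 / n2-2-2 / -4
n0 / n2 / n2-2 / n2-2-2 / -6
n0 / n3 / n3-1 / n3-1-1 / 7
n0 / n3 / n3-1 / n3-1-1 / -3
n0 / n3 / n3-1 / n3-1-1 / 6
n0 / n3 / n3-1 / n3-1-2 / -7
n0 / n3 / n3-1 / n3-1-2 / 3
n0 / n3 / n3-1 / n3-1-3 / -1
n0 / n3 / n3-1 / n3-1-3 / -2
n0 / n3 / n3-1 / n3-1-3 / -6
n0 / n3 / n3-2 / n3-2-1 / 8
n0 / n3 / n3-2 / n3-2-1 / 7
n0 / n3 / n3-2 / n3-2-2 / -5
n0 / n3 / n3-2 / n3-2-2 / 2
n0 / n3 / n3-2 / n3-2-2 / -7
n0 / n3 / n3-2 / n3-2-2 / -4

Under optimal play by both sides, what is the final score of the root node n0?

n1-1-1 (Priya): max(-6, 0, 8) = 8
n1-1-2 (Priya): max(4, 7, -2) = 7
n1-1-3 (Priya): max(0, 5) = 5
n1-1 (Gita): min(8, 7, 5) = 5
n1-2-1 (Priya): max(-1, 3) = 3
n1-2-2 (Priya): max(5, -9, -1, 7) = 7
n1-2-3 (Priya): max(4, -1) = 4
n1-2 (Gita): min(3, 7, 4) = 3
n1-3-1 (Priya): max(5, 2, 7) = 7
n1-3-2 (Priya): max(3, 6) = 6
n1-3-3 (Priya): max(1, 4) = 4
n1-3-4 (Priya): max(2, -5) = 2
n1-3 (Gita): min(7, 6, 4, 2) = 2
n1 (Priya): max(5, 3, 2) = 5
n2-1-1 (Priya): max(7, -2) = 7
n2-1-2 (Priya): max(-7, -3) = -3
n2-1 (Gita): min(7, -3) = -3
n2-2-1 (Priya): max(0, 5, -6, 3) = 5
n2-2-2 (Priya): max(0, -4, -6) = 0
n2-2 (Gita): min(5, 0) = 0
n2 (Priya): max(-3, 0) = 0
n3-1-1 (Priya): max(7, -3, 6) = 7
n3-1-2 (Priya): max(-7, 3) = 3
n3-1-3 (Priya): max(-1, -2, -6) = -1
n3-1 (Gita): min(7, 3, -1) = -1
n3-2-1 (Priya): max(8, 7) = 8
n3-2-2 (Priya): max(-5, 2, -7, -4) = 2
n3-2 (Gita): min(8, 2) = 2
n3 (Priya): max(-1, 2) = 2
n0 (Gita): min(5, 0, 2) = 0

0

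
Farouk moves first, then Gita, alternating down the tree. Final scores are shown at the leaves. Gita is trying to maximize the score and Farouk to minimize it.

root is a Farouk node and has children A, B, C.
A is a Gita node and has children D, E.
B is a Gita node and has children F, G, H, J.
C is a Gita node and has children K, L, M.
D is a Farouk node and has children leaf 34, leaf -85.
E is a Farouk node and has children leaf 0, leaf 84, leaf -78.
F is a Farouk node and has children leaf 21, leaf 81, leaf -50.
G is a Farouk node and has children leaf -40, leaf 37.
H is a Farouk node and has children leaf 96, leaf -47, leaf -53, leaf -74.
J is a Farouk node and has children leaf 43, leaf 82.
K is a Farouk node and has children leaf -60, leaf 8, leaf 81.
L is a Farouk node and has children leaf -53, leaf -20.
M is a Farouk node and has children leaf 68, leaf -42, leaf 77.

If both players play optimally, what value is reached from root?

-78

D (Farouk): min(34, -85) = -85
E (Farouk): min(0, 84, -78) = -78
A (Gita): max(-85, -78) = -78
F (Farouk): min(21, 81, -50) = -50
G (Farouk): min(-40, 37) = -40
H (Farouk): min(96, -47, -53, -74) = -74
J (Farouk): min(43, 82) = 43
B (Gita): max(-50, -40, -74, 43) = 43
K (Farouk): min(-60, 8, 81) = -60
L (Farouk): min(-53, -20) = -53
M (Farouk): min(68, -42, 77) = -42
C (Gita): max(-60, -53, -42) = -42
root (Farouk): min(-78, 43, -42) = -78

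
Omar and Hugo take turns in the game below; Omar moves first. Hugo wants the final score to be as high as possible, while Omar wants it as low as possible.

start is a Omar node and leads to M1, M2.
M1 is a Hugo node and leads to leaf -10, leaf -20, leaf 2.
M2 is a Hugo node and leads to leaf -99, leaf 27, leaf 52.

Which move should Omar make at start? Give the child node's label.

M1

M1 (Hugo): max(-10, -20, 2) = 2
M2 (Hugo): max(-99, 27, 52) = 52
start (Omar): min(2, 52) = 2
Omar at start wants the lowest of {M1=2, M2=52}, so chooses M1.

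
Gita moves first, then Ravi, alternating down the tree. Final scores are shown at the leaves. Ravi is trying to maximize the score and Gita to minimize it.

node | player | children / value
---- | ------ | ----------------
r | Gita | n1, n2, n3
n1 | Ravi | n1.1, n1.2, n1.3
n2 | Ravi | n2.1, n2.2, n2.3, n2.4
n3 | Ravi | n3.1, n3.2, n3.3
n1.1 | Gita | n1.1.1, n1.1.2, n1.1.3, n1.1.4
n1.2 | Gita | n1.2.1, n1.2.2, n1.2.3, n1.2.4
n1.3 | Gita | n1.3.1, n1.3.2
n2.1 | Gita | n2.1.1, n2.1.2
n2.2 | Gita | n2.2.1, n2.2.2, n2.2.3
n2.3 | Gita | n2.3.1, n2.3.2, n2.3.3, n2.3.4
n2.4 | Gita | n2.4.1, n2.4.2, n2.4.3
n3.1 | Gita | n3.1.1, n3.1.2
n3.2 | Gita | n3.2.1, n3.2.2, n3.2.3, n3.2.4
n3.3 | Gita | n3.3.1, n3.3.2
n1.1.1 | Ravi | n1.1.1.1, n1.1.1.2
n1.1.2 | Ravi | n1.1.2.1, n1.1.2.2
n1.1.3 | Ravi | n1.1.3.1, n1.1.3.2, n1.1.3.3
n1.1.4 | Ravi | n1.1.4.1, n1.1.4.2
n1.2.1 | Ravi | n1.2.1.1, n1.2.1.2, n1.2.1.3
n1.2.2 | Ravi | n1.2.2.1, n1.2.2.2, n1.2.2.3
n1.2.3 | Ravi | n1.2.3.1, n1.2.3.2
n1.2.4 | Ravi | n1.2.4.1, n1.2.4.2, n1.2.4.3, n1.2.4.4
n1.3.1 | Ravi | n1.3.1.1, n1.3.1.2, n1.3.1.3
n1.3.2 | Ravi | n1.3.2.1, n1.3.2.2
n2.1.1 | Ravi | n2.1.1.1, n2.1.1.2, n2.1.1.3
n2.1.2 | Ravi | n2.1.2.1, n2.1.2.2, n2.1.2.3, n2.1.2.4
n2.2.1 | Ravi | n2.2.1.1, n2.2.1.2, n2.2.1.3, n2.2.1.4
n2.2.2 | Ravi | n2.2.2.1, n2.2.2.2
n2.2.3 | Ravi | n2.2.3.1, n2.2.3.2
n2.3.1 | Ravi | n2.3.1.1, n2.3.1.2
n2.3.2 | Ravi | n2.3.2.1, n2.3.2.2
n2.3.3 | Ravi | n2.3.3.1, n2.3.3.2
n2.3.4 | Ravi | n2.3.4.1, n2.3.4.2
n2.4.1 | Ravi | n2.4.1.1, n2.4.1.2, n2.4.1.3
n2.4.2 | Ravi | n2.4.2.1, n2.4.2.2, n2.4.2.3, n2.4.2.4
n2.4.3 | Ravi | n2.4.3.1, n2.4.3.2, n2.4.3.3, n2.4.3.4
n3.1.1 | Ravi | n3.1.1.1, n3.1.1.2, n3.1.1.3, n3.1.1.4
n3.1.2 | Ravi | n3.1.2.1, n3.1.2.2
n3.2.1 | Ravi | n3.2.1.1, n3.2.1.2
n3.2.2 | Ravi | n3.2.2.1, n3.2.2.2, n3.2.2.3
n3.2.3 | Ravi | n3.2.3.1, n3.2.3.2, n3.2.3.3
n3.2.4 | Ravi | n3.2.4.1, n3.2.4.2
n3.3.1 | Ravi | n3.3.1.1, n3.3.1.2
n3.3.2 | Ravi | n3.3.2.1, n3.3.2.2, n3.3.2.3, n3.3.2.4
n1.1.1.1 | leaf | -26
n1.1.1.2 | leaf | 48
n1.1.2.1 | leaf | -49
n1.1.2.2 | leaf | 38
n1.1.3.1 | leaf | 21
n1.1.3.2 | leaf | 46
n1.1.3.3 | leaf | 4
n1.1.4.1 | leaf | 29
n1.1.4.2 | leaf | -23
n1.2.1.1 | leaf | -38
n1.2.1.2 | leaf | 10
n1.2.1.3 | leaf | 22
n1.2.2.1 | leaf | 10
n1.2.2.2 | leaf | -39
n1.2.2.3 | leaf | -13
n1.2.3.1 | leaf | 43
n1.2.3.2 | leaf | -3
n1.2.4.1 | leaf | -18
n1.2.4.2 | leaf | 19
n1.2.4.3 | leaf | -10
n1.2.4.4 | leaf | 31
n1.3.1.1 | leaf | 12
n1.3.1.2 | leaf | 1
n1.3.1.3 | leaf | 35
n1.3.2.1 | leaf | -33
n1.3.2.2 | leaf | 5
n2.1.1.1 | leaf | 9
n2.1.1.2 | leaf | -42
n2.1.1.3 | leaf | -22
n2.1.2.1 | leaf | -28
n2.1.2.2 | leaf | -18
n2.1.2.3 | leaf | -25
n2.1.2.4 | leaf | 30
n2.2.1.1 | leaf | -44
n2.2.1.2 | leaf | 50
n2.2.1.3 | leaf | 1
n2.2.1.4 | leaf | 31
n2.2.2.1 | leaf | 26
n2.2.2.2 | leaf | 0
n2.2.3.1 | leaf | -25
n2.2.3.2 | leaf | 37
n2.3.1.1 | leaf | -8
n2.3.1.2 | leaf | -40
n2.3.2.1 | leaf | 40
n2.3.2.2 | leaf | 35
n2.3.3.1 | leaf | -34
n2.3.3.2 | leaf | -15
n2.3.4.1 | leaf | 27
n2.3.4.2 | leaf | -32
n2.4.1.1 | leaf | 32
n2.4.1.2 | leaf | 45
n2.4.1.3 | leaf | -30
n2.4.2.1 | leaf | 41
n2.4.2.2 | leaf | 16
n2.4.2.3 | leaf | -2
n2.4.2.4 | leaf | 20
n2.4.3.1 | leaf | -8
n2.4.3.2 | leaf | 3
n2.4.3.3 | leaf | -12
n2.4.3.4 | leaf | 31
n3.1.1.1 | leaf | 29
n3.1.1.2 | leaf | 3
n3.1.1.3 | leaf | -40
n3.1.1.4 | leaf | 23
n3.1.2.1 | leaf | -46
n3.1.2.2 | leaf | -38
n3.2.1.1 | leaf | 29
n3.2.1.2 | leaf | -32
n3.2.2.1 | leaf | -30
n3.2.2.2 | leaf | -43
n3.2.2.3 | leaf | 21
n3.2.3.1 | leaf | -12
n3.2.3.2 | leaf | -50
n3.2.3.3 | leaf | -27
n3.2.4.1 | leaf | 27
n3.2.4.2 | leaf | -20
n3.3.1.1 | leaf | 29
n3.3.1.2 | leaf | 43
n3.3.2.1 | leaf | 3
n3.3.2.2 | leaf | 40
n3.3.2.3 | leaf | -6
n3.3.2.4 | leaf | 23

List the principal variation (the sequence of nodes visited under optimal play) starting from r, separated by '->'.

n1.1.1 (Ravi): max(-26, 48) = 48
n1.1.2 (Ravi): max(-49, 38) = 38
n1.1.3 (Ravi): max(21, 46, 4) = 46
n1.1.4 (Ravi): max(29, -23) = 29
n1.1 (Gita): min(48, 38, 46, 29) = 29
n1.2.1 (Ravi): max(-38, 10, 22) = 22
n1.2.2 (Ravi): max(10, -39, -13) = 10
n1.2.3 (Ravi): max(43, -3) = 43
n1.2.4 (Ravi): max(-18, 19, -10, 31) = 31
n1.2 (Gita): min(22, 10, 43, 31) = 10
n1.3.1 (Ravi): max(12, 1, 35) = 35
n1.3.2 (Ravi): max(-33, 5) = 5
n1.3 (Gita): min(35, 5) = 5
n1 (Ravi): max(29, 10, 5) = 29
n2.1.1 (Ravi): max(9, -42, -22) = 9
n2.1.2 (Ravi): max(-28, -18, -25, 30) = 30
n2.1 (Gita): min(9, 30) = 9
n2.2.1 (Ravi): max(-44, 50, 1, 31) = 50
n2.2.2 (Ravi): max(26, 0) = 26
n2.2.3 (Ravi): max(-25, 37) = 37
n2.2 (Gita): min(50, 26, 37) = 26
n2.3.1 (Ravi): max(-8, -40) = -8
n2.3.2 (Ravi): max(40, 35) = 40
n2.3.3 (Ravi): max(-34, -15) = -15
n2.3.4 (Ravi): max(27, -32) = 27
n2.3 (Gita): min(-8, 40, -15, 27) = -15
n2.4.1 (Ravi): max(32, 45, -30) = 45
n2.4.2 (Ravi): max(41, 16, -2, 20) = 41
n2.4.3 (Ravi): max(-8, 3, -12, 31) = 31
n2.4 (Gita): min(45, 41, 31) = 31
n2 (Ravi): max(9, 26, -15, 31) = 31
n3.1.1 (Ravi): max(29, 3, -40, 23) = 29
n3.1.2 (Ravi): max(-46, -38) = -38
n3.1 (Gita): min(29, -38) = -38
n3.2.1 (Ravi): max(29, -32) = 29
n3.2.2 (Ravi): max(-30, -43, 21) = 21
n3.2.3 (Ravi): max(-12, -50, -27) = -12
n3.2.4 (Ravi): max(27, -20) = 27
n3.2 (Gita): min(29, 21, -12, 27) = -12
n3.3.1 (Ravi): max(29, 43) = 43
n3.3.2 (Ravi): max(3, 40, -6, 23) = 40
n3.3 (Gita): min(43, 40) = 40
n3 (Ravi): max(-38, -12, 40) = 40
r (Gita): min(29, 31, 40) = 29
At r, Gita picks n1 (lowest: 29).
At n1, Ravi picks n1.1 (highest: 29).
At n1.1, Gita picks n1.1.4 (lowest: 29).
At n1.1.4, Ravi picks n1.1.4.1 (highest: 29).
Terminal value 29.

r -> n1 -> n1.1 -> n1.1.4 -> n1.1.4.1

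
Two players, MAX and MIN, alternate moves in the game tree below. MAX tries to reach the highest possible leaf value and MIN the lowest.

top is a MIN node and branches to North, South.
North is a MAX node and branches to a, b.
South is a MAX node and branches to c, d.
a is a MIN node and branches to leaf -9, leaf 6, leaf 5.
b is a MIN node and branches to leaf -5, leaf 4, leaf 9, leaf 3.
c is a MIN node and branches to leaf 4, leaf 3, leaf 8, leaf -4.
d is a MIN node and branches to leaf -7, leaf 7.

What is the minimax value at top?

-5

a (MIN): min(-9, 6, 5) = -9
b (MIN): min(-5, 4, 9, 3) = -5
North (MAX): max(-9, -5) = -5
c (MIN): min(4, 3, 8, -4) = -4
d (MIN): min(-7, 7) = -7
South (MAX): max(-4, -7) = -4
top (MIN): min(-5, -4) = -5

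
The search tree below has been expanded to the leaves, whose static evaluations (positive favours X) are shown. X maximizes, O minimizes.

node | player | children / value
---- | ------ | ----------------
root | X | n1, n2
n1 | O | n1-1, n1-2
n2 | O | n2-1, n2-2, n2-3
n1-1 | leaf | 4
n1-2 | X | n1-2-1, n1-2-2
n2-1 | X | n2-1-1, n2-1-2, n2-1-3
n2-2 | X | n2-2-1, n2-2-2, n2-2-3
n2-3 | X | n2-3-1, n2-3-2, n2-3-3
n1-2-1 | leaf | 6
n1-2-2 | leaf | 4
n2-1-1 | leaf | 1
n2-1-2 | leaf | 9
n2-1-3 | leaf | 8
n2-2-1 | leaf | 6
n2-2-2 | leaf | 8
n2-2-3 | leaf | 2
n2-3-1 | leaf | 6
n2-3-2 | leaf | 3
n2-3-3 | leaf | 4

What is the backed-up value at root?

n1-2 (X): max(6, 4) = 6
n1 (O): min(4, 6) = 4
n2-1 (X): max(1, 9, 8) = 9
n2-2 (X): max(6, 8, 2) = 8
n2-3 (X): max(6, 3, 4) = 6
n2 (O): min(9, 8, 6) = 6
root (X): max(4, 6) = 6

6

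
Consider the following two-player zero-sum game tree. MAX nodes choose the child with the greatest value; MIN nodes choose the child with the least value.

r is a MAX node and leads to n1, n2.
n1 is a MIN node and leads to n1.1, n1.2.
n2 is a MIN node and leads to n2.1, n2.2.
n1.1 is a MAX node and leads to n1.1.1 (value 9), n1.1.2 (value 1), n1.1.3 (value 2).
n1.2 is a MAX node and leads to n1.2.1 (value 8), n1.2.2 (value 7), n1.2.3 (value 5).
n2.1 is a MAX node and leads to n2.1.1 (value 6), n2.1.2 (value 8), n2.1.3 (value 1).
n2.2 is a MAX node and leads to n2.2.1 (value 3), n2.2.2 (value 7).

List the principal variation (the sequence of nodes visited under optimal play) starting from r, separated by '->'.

r -> n1 -> n1.2 -> n1.2.1

n1.1 (MAX): max(9, 1, 2) = 9
n1.2 (MAX): max(8, 7, 5) = 8
n1 (MIN): min(9, 8) = 8
n2.1 (MAX): max(6, 8, 1) = 8
n2.2 (MAX): max(3, 7) = 7
n2 (MIN): min(8, 7) = 7
r (MAX): max(8, 7) = 8
At r, MAX picks n1 (highest: 8).
At n1, MIN picks n1.2 (lowest: 8).
At n1.2, MAX picks n1.2.1 (highest: 8).
Terminal value 8.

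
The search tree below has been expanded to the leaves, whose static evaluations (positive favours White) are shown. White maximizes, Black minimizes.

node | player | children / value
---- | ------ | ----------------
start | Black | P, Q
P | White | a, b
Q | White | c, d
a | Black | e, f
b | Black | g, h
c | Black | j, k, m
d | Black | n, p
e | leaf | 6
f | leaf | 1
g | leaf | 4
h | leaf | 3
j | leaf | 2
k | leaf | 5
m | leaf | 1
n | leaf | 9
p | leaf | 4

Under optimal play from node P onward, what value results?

3

a (Black): min(6, 1) = 1
b (Black): min(4, 3) = 3
P (White): max(1, 3) = 3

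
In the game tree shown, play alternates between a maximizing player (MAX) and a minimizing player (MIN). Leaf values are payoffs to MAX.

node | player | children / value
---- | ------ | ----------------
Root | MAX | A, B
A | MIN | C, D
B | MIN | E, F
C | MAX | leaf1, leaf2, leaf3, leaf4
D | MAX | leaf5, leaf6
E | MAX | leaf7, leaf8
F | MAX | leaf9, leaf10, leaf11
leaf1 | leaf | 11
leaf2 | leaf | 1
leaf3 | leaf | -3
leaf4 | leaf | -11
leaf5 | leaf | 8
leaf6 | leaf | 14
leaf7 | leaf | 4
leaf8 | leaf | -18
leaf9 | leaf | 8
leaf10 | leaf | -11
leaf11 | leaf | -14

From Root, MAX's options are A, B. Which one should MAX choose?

A

C (MAX): max(11, 1, -3, -11) = 11
D (MAX): max(8, 14) = 14
A (MIN): min(11, 14) = 11
E (MAX): max(4, -18) = 4
F (MAX): max(8, -11, -14) = 8
B (MIN): min(4, 8) = 4
Root (MAX): max(11, 4) = 11
MAX at Root wants the highest of {A=11, B=4}, so chooses A.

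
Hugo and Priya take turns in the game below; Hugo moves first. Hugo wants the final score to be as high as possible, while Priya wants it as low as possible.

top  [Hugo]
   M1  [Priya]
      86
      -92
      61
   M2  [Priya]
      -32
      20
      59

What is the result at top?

-32

M1 (Priya): min(86, -92, 61) = -92
M2 (Priya): min(-32, 20, 59) = -32
top (Hugo): max(-92, -32) = -32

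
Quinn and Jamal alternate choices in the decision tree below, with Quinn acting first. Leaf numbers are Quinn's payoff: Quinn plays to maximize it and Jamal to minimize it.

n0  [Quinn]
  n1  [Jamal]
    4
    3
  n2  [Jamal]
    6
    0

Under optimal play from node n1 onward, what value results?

3

n1 (Jamal): min(4, 3) = 3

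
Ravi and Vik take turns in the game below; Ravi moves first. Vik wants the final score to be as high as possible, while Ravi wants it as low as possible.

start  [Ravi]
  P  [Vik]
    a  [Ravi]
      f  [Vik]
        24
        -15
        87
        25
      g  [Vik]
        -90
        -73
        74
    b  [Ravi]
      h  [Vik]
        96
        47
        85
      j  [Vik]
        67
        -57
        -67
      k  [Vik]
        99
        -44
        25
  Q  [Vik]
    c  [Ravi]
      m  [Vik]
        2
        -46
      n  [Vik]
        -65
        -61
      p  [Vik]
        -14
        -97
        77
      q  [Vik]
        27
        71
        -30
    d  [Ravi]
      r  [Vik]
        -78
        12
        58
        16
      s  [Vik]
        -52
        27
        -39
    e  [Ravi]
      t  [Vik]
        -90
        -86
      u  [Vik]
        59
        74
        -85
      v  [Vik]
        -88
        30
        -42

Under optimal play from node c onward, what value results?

-61

m (Vik): max(2, -46) = 2
n (Vik): max(-65, -61) = -61
p (Vik): max(-14, -97, 77) = 77
q (Vik): max(27, 71, -30) = 71
c (Ravi): min(2, -61, 77, 71) = -61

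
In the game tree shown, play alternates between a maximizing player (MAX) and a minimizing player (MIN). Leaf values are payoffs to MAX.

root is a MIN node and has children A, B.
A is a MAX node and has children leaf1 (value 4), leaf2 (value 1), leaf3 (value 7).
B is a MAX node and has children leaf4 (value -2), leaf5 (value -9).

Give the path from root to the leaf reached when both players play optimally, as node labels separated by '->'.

A (MAX): max(4, 1, 7) = 7
B (MAX): max(-2, -9) = -2
root (MIN): min(7, -2) = -2
At root, MIN picks B (lowest: -2).
At B, MAX picks leaf4 (highest: -2).
Terminal value -2.

root -> B -> leaf4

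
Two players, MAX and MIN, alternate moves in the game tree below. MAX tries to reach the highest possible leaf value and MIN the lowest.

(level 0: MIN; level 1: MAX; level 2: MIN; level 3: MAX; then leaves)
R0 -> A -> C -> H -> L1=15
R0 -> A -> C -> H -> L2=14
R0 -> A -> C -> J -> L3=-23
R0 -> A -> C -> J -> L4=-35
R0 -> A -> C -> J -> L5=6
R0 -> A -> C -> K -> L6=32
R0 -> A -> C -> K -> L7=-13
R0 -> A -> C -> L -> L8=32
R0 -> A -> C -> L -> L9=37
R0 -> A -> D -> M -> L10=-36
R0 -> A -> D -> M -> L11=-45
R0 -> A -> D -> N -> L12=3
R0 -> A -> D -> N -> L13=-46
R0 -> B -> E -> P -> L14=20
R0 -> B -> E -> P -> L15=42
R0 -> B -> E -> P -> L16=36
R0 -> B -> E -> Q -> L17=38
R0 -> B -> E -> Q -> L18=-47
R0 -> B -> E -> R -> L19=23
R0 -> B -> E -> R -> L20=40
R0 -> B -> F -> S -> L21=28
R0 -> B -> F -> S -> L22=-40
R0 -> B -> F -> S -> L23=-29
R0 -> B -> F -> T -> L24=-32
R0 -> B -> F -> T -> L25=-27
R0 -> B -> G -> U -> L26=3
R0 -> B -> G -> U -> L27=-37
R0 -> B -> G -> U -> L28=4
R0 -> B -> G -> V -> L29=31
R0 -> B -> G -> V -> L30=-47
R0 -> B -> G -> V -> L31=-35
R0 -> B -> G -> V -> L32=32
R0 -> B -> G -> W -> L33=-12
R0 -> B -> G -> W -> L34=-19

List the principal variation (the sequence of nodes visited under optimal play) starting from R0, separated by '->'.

H (MAX): max(15, 14) = 15
J (MAX): max(-23, -35, 6) = 6
K (MAX): max(32, -13) = 32
L (MAX): max(32, 37) = 37
C (MIN): min(15, 6, 32, 37) = 6
M (MAX): max(-36, -45) = -36
N (MAX): max(3, -46) = 3
D (MIN): min(-36, 3) = -36
A (MAX): max(6, -36) = 6
P (MAX): max(20, 42, 36) = 42
Q (MAX): max(38, -47) = 38
R (MAX): max(23, 40) = 40
E (MIN): min(42, 38, 40) = 38
S (MAX): max(28, -40, -29) = 28
T (MAX): max(-32, -27) = -27
F (MIN): min(28, -27) = -27
U (MAX): max(3, -37, 4) = 4
V (MAX): max(31, -47, -35, 32) = 32
W (MAX): max(-12, -19) = -12
G (MIN): min(4, 32, -12) = -12
B (MAX): max(38, -27, -12) = 38
R0 (MIN): min(6, 38) = 6
At R0, MIN picks A (lowest: 6).
At A, MAX picks C (highest: 6).
At C, MIN picks J (lowest: 6).
At J, MAX picks L5 (highest: 6).
Terminal value 6.

R0 -> A -> C -> J -> L5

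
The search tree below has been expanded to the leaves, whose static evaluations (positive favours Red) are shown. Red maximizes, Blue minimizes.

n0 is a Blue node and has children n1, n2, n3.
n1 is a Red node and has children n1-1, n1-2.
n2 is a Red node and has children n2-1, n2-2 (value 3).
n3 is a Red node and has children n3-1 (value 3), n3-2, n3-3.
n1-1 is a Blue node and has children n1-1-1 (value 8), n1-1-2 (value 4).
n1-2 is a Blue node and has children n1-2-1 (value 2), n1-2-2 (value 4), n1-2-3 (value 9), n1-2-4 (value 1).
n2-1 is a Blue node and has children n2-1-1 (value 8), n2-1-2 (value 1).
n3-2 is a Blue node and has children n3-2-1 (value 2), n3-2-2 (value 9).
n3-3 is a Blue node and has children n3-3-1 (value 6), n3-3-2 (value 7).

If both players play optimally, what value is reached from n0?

3

n1-1 (Blue): min(8, 4) = 4
n1-2 (Blue): min(2, 4, 9, 1) = 1
n1 (Red): max(4, 1) = 4
n2-1 (Blue): min(8, 1) = 1
n2 (Red): max(1, 3) = 3
n3-2 (Blue): min(2, 9) = 2
n3-3 (Blue): min(6, 7) = 6
n3 (Red): max(3, 2, 6) = 6
n0 (Blue): min(4, 3, 6) = 3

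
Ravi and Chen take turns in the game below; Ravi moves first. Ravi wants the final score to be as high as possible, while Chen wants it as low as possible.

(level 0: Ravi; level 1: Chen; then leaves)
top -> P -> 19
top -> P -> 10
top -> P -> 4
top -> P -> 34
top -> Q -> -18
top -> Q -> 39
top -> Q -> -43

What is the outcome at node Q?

-43

Q (Chen): min(-18, 39, -43) = -43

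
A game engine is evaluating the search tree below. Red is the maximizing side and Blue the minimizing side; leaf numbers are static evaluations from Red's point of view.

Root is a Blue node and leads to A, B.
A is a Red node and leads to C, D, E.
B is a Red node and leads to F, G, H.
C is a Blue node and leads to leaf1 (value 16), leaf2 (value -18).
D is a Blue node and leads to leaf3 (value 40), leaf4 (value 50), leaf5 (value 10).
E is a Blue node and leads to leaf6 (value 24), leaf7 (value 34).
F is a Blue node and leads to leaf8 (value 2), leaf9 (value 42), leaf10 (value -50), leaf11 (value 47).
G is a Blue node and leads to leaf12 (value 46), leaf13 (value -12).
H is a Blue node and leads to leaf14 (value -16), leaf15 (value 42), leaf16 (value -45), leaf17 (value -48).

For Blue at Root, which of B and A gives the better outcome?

F (Blue): min(2, 42, -50, 47) = -50
G (Blue): min(46, -12) = -12
H (Blue): min(-16, 42, -45, -48) = -48
B (Red): max(-50, -12, -48) = -12
C (Blue): min(16, -18) = -18
D (Blue): min(40, 50, 10) = 10
E (Blue): min(24, 34) = 24
A (Red): max(-18, 10, 24) = 24
Blue prefers the lower value; B=-12, A=24. B is better since -12 < 24.

B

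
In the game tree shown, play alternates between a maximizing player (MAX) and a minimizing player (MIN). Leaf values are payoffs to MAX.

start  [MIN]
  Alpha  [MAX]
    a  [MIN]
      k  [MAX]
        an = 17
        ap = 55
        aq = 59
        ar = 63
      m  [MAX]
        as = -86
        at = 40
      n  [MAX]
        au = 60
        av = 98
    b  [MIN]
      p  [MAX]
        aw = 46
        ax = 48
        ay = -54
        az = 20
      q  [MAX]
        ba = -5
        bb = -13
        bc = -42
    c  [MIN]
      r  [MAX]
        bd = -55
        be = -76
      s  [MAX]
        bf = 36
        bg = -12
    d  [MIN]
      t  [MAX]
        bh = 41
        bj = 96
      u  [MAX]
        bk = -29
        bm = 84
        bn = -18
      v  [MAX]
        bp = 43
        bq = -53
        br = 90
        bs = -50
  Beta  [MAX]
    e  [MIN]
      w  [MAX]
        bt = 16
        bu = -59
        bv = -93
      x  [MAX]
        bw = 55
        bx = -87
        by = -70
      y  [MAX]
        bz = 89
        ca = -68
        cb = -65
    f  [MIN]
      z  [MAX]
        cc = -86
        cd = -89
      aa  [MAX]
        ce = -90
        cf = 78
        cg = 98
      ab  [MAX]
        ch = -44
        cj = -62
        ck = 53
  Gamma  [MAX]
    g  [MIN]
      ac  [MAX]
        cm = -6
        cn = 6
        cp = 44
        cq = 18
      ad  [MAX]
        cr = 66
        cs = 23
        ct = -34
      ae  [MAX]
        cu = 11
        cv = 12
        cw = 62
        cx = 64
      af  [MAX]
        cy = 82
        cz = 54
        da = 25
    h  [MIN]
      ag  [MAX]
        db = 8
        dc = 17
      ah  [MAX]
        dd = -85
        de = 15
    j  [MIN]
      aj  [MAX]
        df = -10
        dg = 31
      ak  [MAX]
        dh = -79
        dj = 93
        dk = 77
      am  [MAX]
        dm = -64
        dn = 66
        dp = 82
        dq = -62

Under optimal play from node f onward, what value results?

z (MAX): max(-86, -89) = -86
aa (MAX): max(-90, 78, 98) = 98
ab (MAX): max(-44, -62, 53) = 53
f (MIN): min(-86, 98, 53) = -86

-86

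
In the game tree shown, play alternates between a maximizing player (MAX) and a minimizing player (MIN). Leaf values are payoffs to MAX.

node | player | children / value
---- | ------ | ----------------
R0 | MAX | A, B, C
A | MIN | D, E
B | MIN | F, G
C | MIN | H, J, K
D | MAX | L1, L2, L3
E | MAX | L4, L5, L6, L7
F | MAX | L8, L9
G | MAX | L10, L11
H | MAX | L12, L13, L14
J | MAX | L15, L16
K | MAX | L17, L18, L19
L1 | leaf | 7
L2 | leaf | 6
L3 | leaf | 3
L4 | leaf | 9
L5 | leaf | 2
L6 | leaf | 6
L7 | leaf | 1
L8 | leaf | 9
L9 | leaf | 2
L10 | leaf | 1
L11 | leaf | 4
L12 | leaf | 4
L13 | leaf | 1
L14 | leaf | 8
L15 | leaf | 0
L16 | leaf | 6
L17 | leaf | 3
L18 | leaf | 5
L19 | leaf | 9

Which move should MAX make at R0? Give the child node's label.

A

D (MAX): max(7, 6, 3) = 7
E (MAX): max(9, 2, 6, 1) = 9
A (MIN): min(7, 9) = 7
F (MAX): max(9, 2) = 9
G (MAX): max(1, 4) = 4
B (MIN): min(9, 4) = 4
H (MAX): max(4, 1, 8) = 8
J (MAX): max(0, 6) = 6
K (MAX): max(3, 5, 9) = 9
C (MIN): min(8, 6, 9) = 6
R0 (MAX): max(7, 4, 6) = 7
MAX at R0 wants the highest of {A=7, B=4, C=6}, so chooses A.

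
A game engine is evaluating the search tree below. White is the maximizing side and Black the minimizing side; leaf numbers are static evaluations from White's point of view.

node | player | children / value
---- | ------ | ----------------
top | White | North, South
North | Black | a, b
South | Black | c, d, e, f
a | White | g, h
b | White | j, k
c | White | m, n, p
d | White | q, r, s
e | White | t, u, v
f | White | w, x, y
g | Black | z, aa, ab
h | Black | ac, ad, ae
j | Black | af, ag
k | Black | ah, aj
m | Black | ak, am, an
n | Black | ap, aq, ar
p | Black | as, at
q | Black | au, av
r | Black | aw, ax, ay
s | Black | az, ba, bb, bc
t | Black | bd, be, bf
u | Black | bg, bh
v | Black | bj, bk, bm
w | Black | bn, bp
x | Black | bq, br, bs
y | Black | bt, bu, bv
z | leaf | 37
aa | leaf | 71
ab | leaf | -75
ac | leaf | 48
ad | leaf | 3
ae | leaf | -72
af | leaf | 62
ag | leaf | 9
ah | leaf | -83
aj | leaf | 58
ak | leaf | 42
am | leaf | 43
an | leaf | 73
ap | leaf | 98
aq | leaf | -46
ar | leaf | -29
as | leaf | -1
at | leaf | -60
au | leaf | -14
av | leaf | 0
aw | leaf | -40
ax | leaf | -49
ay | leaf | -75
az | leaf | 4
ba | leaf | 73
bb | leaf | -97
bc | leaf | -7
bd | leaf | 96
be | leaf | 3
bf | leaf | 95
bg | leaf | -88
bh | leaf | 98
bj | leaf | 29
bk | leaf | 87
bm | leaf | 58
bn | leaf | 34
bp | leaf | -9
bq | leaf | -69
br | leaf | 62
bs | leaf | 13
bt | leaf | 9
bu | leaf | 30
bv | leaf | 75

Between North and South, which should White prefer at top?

South

g (Black): min(37, 71, -75) = -75
h (Black): min(48, 3, -72) = -72
a (White): max(-75, -72) = -72
j (Black): min(62, 9) = 9
k (Black): min(-83, 58) = -83
b (White): max(9, -83) = 9
North (Black): min(-72, 9) = -72
m (Black): min(42, 43, 73) = 42
n (Black): min(98, -46, -29) = -46
p (Black): min(-1, -60) = -60
c (White): max(42, -46, -60) = 42
q (Black): min(-14, 0) = -14
r (Black): min(-40, -49, -75) = -75
s (Black): min(4, 73, -97, -7) = -97
d (White): max(-14, -75, -97) = -14
t (Black): min(96, 3, 95) = 3
u (Black): min(-88, 98) = -88
v (Black): min(29, 87, 58) = 29
e (White): max(3, -88, 29) = 29
w (Black): min(34, -9) = -9
x (Black): min(-69, 62, 13) = -69
y (Black): min(9, 30, 75) = 9
f (White): max(-9, -69, 9) = 9
South (Black): min(42, -14, 29, 9) = -14
White prefers the higher value; North=-72, South=-14. South is better since -14 > -72.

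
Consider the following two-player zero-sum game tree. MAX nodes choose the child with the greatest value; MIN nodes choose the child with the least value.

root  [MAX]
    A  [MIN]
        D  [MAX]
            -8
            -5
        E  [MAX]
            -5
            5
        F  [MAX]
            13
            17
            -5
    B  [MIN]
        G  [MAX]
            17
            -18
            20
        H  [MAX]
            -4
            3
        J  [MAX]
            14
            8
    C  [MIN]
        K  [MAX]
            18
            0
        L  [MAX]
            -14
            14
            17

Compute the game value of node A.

D (MAX): max(-8, -5) = -5
E (MAX): max(-5, 5) = 5
F (MAX): max(13, 17, -5) = 17
A (MIN): min(-5, 5, 17) = -5

-5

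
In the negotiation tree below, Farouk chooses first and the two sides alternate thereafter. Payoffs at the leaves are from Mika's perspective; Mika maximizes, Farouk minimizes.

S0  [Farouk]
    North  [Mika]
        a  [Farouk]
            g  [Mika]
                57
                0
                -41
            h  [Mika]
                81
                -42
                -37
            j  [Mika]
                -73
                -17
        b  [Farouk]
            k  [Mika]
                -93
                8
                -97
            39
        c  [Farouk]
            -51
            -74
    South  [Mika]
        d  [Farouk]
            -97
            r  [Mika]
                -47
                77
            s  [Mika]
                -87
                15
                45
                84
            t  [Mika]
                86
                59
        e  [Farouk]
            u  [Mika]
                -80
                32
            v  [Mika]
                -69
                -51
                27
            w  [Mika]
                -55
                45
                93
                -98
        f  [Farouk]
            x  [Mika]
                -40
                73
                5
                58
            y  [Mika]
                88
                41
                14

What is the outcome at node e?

27

u (Mika): max(-80, 32) = 32
v (Mika): max(-69, -51, 27) = 27
w (Mika): max(-55, 45, 93, -98) = 93
e (Farouk): min(32, 27, 93) = 27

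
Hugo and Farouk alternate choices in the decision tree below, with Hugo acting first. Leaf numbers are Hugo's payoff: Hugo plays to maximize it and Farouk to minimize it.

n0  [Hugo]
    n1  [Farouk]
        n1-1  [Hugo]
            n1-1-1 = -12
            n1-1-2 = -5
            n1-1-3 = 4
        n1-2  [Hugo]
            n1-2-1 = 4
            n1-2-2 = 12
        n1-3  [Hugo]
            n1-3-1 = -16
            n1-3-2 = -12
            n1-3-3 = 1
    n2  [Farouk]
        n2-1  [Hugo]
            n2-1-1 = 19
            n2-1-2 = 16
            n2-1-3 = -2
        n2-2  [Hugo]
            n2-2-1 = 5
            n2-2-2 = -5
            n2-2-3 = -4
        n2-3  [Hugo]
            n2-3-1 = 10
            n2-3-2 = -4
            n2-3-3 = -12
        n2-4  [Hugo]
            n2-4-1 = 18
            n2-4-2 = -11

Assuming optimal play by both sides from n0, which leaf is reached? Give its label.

n1-1 (Hugo): max(-12, -5, 4) = 4
n1-2 (Hugo): max(4, 12) = 12
n1-3 (Hugo): max(-16, -12, 1) = 1
n1 (Farouk): min(4, 12, 1) = 1
n2-1 (Hugo): max(19, 16, -2) = 19
n2-2 (Hugo): max(5, -5, -4) = 5
n2-3 (Hugo): max(10, -4, -12) = 10
n2-4 (Hugo): max(18, -11) = 18
n2 (Farouk): min(19, 5, 10, 18) = 5
n0 (Hugo): max(1, 5) = 5
At n0, Hugo picks n2 (highest: 5).
At n2, Farouk picks n2-2 (lowest: 5).
At n2-2, Hugo picks n2-2-1 (highest: 5).
Terminal value 5.

n2-2-1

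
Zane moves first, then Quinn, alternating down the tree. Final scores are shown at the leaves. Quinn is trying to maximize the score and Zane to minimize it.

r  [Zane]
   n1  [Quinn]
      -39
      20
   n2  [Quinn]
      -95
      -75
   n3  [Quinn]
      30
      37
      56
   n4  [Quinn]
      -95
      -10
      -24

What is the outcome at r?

-75

n1 (Quinn): max(-39, 20) = 20
n2 (Quinn): max(-95, -75) = -75
n3 (Quinn): max(30, 37, 56) = 56
n4 (Quinn): max(-95, -10, -24) = -10
r (Zane): min(20, -75, 56, -10) = -75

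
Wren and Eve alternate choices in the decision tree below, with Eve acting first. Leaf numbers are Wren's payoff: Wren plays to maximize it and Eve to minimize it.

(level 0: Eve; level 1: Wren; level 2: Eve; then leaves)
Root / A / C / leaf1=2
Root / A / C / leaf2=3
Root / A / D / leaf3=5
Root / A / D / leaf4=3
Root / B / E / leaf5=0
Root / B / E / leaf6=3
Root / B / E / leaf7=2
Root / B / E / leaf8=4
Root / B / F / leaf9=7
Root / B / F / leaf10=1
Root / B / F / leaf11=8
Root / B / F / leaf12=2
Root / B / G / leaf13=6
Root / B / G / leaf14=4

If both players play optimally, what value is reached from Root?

3

C (Eve): min(2, 3) = 2
D (Eve): min(5, 3) = 3
A (Wren): max(2, 3) = 3
E (Eve): min(0, 3, 2, 4) = 0
F (Eve): min(7, 1, 8, 2) = 1
G (Eve): min(6, 4) = 4
B (Wren): max(0, 1, 4) = 4
Root (Eve): min(3, 4) = 3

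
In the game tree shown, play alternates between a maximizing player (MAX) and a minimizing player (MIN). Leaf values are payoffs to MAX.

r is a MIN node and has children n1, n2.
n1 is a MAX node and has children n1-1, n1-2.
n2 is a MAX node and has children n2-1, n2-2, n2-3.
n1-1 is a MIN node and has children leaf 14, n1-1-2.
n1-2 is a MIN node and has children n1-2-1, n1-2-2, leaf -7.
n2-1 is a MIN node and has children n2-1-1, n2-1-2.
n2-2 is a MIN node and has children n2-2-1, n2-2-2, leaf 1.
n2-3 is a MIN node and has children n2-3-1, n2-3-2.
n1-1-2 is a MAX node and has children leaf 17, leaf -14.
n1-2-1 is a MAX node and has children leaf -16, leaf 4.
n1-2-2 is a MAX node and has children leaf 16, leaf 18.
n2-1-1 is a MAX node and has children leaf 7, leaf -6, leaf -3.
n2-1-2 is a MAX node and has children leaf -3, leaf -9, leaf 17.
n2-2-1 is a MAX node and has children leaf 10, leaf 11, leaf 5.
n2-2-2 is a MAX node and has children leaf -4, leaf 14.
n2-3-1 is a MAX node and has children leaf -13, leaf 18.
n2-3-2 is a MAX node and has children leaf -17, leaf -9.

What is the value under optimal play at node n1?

14

n1-1-2 (MAX): max(17, -14) = 17
n1-1 (MIN): min(14, 17) = 14
n1-2-1 (MAX): max(-16, 4) = 4
n1-2-2 (MAX): max(16, 18) = 18
n1-2 (MIN): min(4, 18, -7) = -7
n1 (MAX): max(14, -7) = 14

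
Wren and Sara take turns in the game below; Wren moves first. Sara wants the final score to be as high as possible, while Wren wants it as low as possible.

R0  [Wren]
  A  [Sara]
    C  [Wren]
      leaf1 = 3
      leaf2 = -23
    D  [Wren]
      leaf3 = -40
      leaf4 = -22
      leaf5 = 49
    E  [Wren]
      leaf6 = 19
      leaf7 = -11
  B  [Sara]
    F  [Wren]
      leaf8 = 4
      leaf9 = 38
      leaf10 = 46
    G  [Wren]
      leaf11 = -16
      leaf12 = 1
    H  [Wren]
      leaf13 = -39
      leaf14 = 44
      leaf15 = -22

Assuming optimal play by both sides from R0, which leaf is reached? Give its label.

C (Wren): min(3, -23) = -23
D (Wren): min(-40, -22, 49) = -40
E (Wren): min(19, -11) = -11
A (Sara): max(-23, -40, -11) = -11
F (Wren): min(4, 38, 46) = 4
G (Wren): min(-16, 1) = -16
H (Wren): min(-39, 44, -22) = -39
B (Sara): max(4, -16, -39) = 4
R0 (Wren): min(-11, 4) = -11
At R0, Wren picks A (lowest: -11).
At A, Sara picks E (highest: -11).
At E, Wren picks leaf7 (lowest: -11).
Terminal value -11.

leaf7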